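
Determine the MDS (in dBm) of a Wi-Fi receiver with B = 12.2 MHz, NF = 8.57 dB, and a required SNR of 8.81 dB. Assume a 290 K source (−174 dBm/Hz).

−85.8 dBm

Sensitivity = −174 + 10 log₁₀(B) + NF + SNR_min
= −174 + 70.86 + 8.57 + 8.81
= −85.76 dBm → −85.8 dBm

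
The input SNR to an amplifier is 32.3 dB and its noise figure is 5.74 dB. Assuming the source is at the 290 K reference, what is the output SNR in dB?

By definition F = SNR_in/SNR_out, so in dB: SNR_out = SNR_in − NF
SNR_out = 32.3 − 5.74 = 26.56 dB

26.56 dB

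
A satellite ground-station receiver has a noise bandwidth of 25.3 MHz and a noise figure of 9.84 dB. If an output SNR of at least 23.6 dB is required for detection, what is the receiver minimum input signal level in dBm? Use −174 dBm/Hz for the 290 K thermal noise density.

Sensitivity = −174 + 10 log₁₀(B) + NF + SNR_min
= −174 + 74.03 + 9.84 + 23.6
= −66.53 dBm → −66.5 dBm

−66.5 dBm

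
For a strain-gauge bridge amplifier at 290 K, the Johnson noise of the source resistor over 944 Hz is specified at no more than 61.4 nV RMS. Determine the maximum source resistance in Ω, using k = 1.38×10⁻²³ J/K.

Johnson–Nyquist: V_n = √(4kTRB) ⇒ R = V_n² / (4kTB)
4kTB = 4 × 1.38×10⁻²³ × 290 × 9.44×10² = 1.51×10⁻¹⁷
R = (6.14×10⁻⁸)² / 1.51×10⁻¹⁷ = 2.49×10² Ω = 249 Ω

249 Ω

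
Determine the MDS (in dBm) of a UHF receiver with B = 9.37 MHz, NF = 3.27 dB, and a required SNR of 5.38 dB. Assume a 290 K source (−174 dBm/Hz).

Sensitivity = −174 + 10 log₁₀(B) + NF + SNR_min
= −174 + 69.72 + 3.27 + 5.38
= −95.63 dBm → −95.6 dBm

−95.6 dBm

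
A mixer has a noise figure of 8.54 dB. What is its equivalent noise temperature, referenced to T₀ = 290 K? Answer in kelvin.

F = 10^(8.54/10) = 7.14496
T_e = (F − 1)·T₀ = (7.14496 − 1) × 290 = 1782 K

1782 K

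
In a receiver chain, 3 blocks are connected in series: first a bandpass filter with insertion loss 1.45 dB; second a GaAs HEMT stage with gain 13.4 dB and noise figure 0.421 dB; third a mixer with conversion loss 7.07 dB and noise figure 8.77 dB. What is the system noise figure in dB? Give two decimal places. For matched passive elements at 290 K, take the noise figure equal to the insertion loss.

2.91 dB

Convert to linear (a loss of L dB is a gain of −L dB): F_i = 10^(NF_i/10), G_i = 10^(G_i,dB/10)
  Stage 1: F_1 = 10^(1.45/10) = 1.396, G_1 = 10^(−1.45/10) = 0.7161
  Stage 2: F_2 = 10^(0.421/10) = 1.102, G_2 = 10^(13.4/10) = 21.88
  Stage 3: F_3 = 10^(8.77/10) = 7.534, G_3 = 10^(−7.07/10) = 0.1963
Friis cascade:
  F = 1.396 + (1.102 − 1)/0.7161 + (7.534 − 1)/15.67 = 1.956
NF = 10 log₁₀(1.956) = 2.91 dB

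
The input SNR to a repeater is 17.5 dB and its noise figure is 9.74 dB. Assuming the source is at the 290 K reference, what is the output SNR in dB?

7.76 dB

By definition F = SNR_in/SNR_out, so in dB: SNR_out = SNR_in − NF
SNR_out = 17.5 − 9.74 = 7.76 dB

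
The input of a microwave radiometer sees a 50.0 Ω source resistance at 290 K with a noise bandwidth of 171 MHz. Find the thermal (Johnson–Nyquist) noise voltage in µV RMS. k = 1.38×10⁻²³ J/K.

V_n = √(4kTRB)
4kTRB = 4 × 1.38×10⁻²³ × 290 × 5.00×10¹ × 1.71×10⁸ = 1.37×10⁻¹⁰ V²
V_n = √(1.37×10⁻¹⁰) = 1.17×10⁻⁵ V = 11.7 µV

11.7 µV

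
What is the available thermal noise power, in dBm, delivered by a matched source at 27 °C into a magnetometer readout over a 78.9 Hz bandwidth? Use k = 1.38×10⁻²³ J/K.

T = 27 °C + 273.15 = 300.15 K
P_n = kTB = 1.38×10⁻²³ × 300.15 × 7.89×10¹ = 3.27×10⁻¹⁹ W
In dBm: 10 log₁₀(3.27×10⁻¹⁹ / 10⁻³) = −154.9 dBm

−154.9 dBm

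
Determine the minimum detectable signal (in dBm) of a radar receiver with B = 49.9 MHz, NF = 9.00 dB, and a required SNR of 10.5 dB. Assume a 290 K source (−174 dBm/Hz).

Sensitivity = −174 + 10 log₁₀(B) + NF + SNR_min
= −174 + 76.98 + 9.00 + 10.5
= −77.52 dBm → −77.5 dBm

−77.5 dBm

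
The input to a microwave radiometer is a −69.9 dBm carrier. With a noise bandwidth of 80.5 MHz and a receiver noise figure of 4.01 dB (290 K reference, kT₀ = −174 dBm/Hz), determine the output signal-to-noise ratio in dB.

Noise floor: N = −174 + 10 log₁₀(B) + NF
10 log₁₀(8.05×10⁷) = 79.06 dB
N = −174 + 79.06 + 4.01 = −90.93 dBm
SNR = P_sig − N = −69.9 − (−90.93) = 21.03 dB → 21.0 dB

21.0 dB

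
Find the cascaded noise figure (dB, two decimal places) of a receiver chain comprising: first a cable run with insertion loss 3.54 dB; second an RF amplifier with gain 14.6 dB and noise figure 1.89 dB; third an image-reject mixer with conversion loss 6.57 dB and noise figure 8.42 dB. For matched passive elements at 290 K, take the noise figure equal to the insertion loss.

Convert to linear (a loss of L dB is a gain of −L dB): F_i = 10^(NF_i/10), G_i = 10^(G_i,dB/10)
  Stage 1: F_1 = 10^(3.54/10) = 2.259, G_1 = 10^(−3.54/10) = 0.4426
  Stage 2: F_2 = 10^(1.89/10) = 1.545, G_2 = 10^(14.6/10) = 28.84
  Stage 3: F_3 = 10^(8.42/10) = 6.950, G_3 = 10^(−6.57/10) = 0.2203
Friis cascade:
  F = 2.259 + (1.545 − 1)/0.4426 + (6.950 − 1)/12.76 = 3.958
NF = 10 log₁₀(3.958) = 5.97 dB

5.97 dB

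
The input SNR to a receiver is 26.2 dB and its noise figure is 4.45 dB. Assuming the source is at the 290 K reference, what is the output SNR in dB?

21.75 dB

By definition F = SNR_in/SNR_out, so in dB: SNR_out = SNR_in − NF
SNR_out = 26.2 − 4.45 = 21.75 dB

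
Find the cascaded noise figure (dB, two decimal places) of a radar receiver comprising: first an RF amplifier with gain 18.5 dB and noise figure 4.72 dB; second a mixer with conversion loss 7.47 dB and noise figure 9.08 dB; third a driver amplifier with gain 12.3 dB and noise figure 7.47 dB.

5.35 dB

Convert to linear (a loss of L dB is a gain of −L dB): F_i = 10^(NF_i/10), G_i = 10^(G_i,dB/10)
  Stage 1: F_1 = 10^(4.72/10) = 2.965, G_1 = 10^(18.5/10) = 70.79
  Stage 2: F_2 = 10^(9.08/10) = 8.091, G_2 = 10^(−7.47/10) = 0.1791
  Stage 3: F_3 = 10^(7.47/10) = 5.585, G_3 = 10^(12.3/10) = 16.98
Friis cascade:
  F = 2.965 + (8.091 − 1)/70.79 + (5.585 − 1)/12.68 = 3.427
NF = 10 log₁₀(3.427) = 5.35 dB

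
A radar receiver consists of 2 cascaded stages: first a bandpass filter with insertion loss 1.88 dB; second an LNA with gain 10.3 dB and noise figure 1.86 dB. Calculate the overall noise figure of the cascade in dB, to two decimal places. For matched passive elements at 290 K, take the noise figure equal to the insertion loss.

Convert to linear (a loss of L dB is a gain of −L dB): F_i = 10^(NF_i/10), G_i = 10^(G_i,dB/10)
  Stage 1: F_1 = 10^(1.88/10) = 1.542, G_1 = 10^(−1.88/10) = 0.6486
  Stage 2: F_2 = 10^(1.86/10) = 1.535, G_2 = 10^(10.3/10) = 10.72
Friis cascade:
  F = 1.542 + (1.535 − 1)/0.6486 = 2.366
NF = 10 log₁₀(2.366) = 3.74 dB

3.74 dB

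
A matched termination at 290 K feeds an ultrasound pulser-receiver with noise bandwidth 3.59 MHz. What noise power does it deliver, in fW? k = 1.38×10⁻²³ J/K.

P_n = kTB = 1.38×10⁻²³ × 290 × 3.59×10⁶ = 1.44×10⁻¹⁴ W = 14.4 fW

14.4 fW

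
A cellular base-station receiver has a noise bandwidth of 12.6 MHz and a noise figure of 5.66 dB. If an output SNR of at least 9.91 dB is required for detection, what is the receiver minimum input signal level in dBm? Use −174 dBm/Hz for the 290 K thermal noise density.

−87.4 dBm

Sensitivity = −174 + 10 log₁₀(B) + NF + SNR_min
= −174 + 71 + 5.66 + 9.91
= −87.43 dBm → −87.4 dBm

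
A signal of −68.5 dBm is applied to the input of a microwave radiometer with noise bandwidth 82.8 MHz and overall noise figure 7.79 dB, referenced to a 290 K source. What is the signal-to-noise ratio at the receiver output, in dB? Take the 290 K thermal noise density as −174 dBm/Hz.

Noise floor: N = −174 + 10 log₁₀(B) + NF
10 log₁₀(8.28×10⁷) = 79.18 dB
N = −174 + 79.18 + 7.79 = −87.03 dBm
SNR = P_sig − N = −68.5 − (−87.03) = 18.53 dB → 18.5 dB

18.5 dB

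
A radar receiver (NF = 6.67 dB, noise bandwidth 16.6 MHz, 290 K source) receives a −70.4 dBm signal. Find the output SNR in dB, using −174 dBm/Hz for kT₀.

24.7 dB

Noise floor: N = −174 + 10 log₁₀(B) + NF
10 log₁₀(1.66×10⁷) = 72.2 dB
N = −174 + 72.2 + 6.67 = −95.13 dBm
SNR = P_sig − N = −70.4 − (−95.13) = 24.73 dB → 24.7 dB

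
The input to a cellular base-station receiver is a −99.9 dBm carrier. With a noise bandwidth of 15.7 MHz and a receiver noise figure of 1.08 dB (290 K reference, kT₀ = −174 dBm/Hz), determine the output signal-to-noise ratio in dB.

Noise floor: N = −174 + 10 log₁₀(B) + NF
10 log₁₀(1.57×10⁷) = 71.96 dB
N = −174 + 71.96 + 1.08 = −100.96 dBm
SNR = P_sig − N = −99.9 − (−100.96) = 1.06 dB → 1.1 dB

1.1 dB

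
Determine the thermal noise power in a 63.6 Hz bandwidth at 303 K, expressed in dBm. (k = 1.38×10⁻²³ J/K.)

−155.8 dBm

P_n = kTB = 1.38×10⁻²³ × 303 × 6.36×10¹ = 2.66×10⁻¹⁹ W
In dBm: 10 log₁₀(2.66×10⁻¹⁹ / 10⁻³) = −155.8 dBm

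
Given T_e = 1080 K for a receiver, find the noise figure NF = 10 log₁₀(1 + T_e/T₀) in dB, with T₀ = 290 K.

6.74 dB

F = 1 + T_e/T₀ = 1 + 1080/290 = 4.72414
NF = 10 log₁₀(4.72414) = 6.74 dB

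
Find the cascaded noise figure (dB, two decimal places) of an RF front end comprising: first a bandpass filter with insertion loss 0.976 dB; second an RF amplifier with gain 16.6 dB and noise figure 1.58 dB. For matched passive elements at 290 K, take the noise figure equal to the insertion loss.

2.56 dB

Convert to linear (a loss of L dB is a gain of −L dB): F_i = 10^(NF_i/10), G_i = 10^(G_i,dB/10)
  Stage 1: F_1 = 10^(0.976/10) = 1.252, G_1 = 10^(−0.976/10) = 0.7987
  Stage 2: F_2 = 10^(1.58/10) = 1.439, G_2 = 10^(16.6/10) = 45.71
Friis cascade:
  F = 1.252 + (1.439 − 1)/0.7987 = 1.801
NF = 10 log₁₀(1.801) = 2.56 dB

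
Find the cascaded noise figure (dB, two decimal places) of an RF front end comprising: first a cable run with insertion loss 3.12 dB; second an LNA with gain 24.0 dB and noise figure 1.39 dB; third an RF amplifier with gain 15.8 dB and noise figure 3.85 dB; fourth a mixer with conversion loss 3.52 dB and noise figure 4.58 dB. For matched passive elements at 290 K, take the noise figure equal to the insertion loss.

4.53 dB

Convert to linear (a loss of L dB is a gain of −L dB): F_i = 10^(NF_i/10), G_i = 10^(G_i,dB/10)
  Stage 1: F_1 = 10^(3.12/10) = 2.051, G_1 = 10^(−3.12/10) = 0.4875
  Stage 2: F_2 = 10^(1.39/10) = 1.377, G_2 = 10^(24.0/10) = 251.2
  Stage 3: F_3 = 10^(3.85/10) = 2.427, G_3 = 10^(15.8/10) = 38.02
  Stage 4: F_4 = 10^(4.58/10) = 2.871, G_4 = 10^(−3.52/10) = 0.4446
Friis cascade:
  F = 2.051 + (1.377 − 1)/0.4875 + (2.427 − 1)/122.5 + (2.871 − 1)/4656 = 2.837
NF = 10 log₁₀(2.837) = 4.53 dB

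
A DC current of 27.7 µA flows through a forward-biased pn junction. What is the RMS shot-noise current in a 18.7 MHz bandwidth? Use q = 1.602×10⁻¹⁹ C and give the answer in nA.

I_n = √(2qI·B)
2qI·B = 2 × 1.602×10⁻¹⁹ × 2.77×10⁻⁵ × 1.87×10⁷ = 1.66×10⁻¹⁶ A²
I_n = √(1.66×10⁻¹⁶) = 1.29×10⁻⁸ A = 12.9 nA

12.9 nA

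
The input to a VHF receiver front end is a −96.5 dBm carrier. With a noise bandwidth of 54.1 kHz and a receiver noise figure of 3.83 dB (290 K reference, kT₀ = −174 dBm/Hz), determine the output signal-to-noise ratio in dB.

Noise floor: N = −174 + 10 log₁₀(B) + NF
10 log₁₀(5.41×10⁴) = 47.33 dB
N = −174 + 47.33 + 3.83 = −122.84 dBm
SNR = P_sig − N = −96.5 − (−122.84) = 26.34 dB → 26.3 dB

26.3 dB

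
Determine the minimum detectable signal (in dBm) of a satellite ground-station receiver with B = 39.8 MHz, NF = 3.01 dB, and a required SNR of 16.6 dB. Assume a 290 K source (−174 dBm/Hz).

Sensitivity = −174 + 10 log₁₀(B) + NF + SNR_min
= −174 + 76 + 3.01 + 16.6
= −78.39 dBm → −78.4 dBm

−78.4 dBm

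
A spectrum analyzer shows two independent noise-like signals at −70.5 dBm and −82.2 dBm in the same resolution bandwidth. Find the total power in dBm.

Convert to linear, add, convert back:
P₁ = 8.91×10⁻¹¹ W, P₂ = 6.03×10⁻¹² W
P_tot = 9.52×10⁻¹¹ W → 10 log₁₀(P_tot / 10⁻³) = −70.2 dBm

−70.2 dBm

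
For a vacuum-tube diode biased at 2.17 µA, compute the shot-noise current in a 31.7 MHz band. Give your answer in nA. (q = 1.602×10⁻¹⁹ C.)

4.69 nA

I_n = √(2qI·B)
2qI·B = 2 × 1.602×10⁻¹⁹ × 2.17×10⁻⁶ × 3.17×10⁷ = 2.20×10⁻¹⁷ A²
I_n = √(2.20×10⁻¹⁷) = 4.69×10⁻⁹ A = 4.69 nA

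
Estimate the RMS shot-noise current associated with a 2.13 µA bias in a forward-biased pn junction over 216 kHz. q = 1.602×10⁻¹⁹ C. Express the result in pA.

I_n = √(2qI·B)
2qI·B = 2 × 1.602×10⁻¹⁹ × 2.13×10⁻⁶ × 2.16×10⁵ = 1.47×10⁻¹⁹ A²
I_n = √(1.47×10⁻¹⁹) = 3.84×10⁻¹⁰ A = 384 pA

384 pA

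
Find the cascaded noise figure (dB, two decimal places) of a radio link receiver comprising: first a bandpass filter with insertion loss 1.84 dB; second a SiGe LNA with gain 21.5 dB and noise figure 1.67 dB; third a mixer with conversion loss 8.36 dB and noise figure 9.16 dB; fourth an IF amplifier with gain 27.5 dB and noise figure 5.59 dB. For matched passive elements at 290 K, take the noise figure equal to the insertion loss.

Convert to linear (a loss of L dB is a gain of −L dB): F_i = 10^(NF_i/10), G_i = 10^(G_i,dB/10)
  Stage 1: F_1 = 10^(1.84/10) = 1.528, G_1 = 10^(−1.84/10) = 0.6546
  Stage 2: F_2 = 10^(1.67/10) = 1.469, G_2 = 10^(21.5/10) = 141.3
  Stage 3: F_3 = 10^(9.16/10) = 8.241, G_3 = 10^(−8.36/10) = 0.1459
  Stage 4: F_4 = 10^(5.59/10) = 3.622, G_4 = 10^(27.5/10) = 562.3
Friis cascade:
  F = 1.528 + (1.469 − 1)/0.6546 + (8.241 − 1)/92.47 + (3.622 − 1)/13.49 = 2.517
NF = 10 log₁₀(2.517) = 4.01 dB

4.01 dB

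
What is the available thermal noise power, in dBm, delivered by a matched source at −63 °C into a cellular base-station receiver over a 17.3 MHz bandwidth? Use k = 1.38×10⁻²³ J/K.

−103.0 dBm

T = −63 °C + 273.15 = 210.15 K
P_n = kTB = 1.38×10⁻²³ × 210.15 × 1.73×10⁷ = 5.02×10⁻¹⁴ W
In dBm: 10 log₁₀(5.02×10⁻¹⁴ / 10⁻³) = −103.0 dBm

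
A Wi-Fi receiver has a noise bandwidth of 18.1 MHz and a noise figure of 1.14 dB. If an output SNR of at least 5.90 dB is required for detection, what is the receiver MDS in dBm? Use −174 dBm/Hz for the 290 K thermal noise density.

−94.4 dBm

Sensitivity = −174 + 10 log₁₀(B) + NF + SNR_min
= −174 + 72.58 + 1.14 + 5.90
= −94.38 dBm → −94.4 dBm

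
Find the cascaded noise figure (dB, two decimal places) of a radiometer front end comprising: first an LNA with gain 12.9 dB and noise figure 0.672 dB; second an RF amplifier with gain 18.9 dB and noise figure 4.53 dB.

1.01 dB

Convert to linear (a loss of L dB is a gain of −L dB): F_i = 10^(NF_i/10), G_i = 10^(G_i,dB/10)
  Stage 1: F_1 = 10^(0.672/10) = 1.167, G_1 = 10^(12.9/10) = 19.50
  Stage 2: F_2 = 10^(4.53/10) = 2.838, G_2 = 10^(18.9/10) = 77.62
Friis cascade:
  F = 1.167 + (2.838 − 1)/19.50 = 1.262
NF = 10 log₁₀(1.262) = 1.01 dB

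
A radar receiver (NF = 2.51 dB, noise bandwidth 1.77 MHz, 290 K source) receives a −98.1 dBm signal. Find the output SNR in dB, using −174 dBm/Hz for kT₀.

10.9 dB

Noise floor: N = −174 + 10 log₁₀(B) + NF
10 log₁₀(1.77×10⁶) = 62.48 dB
N = −174 + 62.48 + 2.51 = −109.01 dBm
SNR = P_sig − N = −98.1 − (−109.01) = 10.91 dB → 10.9 dB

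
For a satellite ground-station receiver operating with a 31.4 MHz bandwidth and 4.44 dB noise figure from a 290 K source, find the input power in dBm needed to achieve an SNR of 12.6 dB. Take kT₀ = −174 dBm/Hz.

−82.0 dBm

Sensitivity = −174 + 10 log₁₀(B) + NF + SNR_min
= −174 + 74.97 + 4.44 + 12.6
= −81.99 dBm → −82.0 dBm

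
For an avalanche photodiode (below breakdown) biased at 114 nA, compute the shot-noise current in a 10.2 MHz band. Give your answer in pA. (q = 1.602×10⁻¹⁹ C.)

I_n = √(2qI·B)
2qI·B = 2 × 1.602×10⁻¹⁹ × 1.14×10⁻⁷ × 1.02×10⁷ = 3.73×10⁻¹⁹ A²
I_n = √(3.73×10⁻¹⁹) = 6.10×10⁻¹⁰ A = 610 pA

610 pA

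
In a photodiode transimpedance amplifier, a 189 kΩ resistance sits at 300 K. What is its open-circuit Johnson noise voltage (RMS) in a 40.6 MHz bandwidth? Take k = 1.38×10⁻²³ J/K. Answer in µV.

356 µV

V_n = √(4kTRB)
4kTRB = 4 × 1.38×10⁻²³ × 300 × 1.89×10⁵ × 4.06×10⁷ = 1.27×10⁻⁷ V²
V_n = √(1.27×10⁻⁷) = 3.56×10⁻⁴ V = 356 µV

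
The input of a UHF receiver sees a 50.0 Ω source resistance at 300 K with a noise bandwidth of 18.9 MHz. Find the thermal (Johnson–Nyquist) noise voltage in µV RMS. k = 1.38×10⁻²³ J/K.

V_n = √(4kTRB)
4kTRB = 4 × 1.38×10⁻²³ × 300 × 5.00×10¹ × 1.89×10⁷ = 1.56×10⁻¹¹ V²
V_n = √(1.56×10⁻¹¹) = 3.96×10⁻⁶ V = 3.96 µV

3.96 µV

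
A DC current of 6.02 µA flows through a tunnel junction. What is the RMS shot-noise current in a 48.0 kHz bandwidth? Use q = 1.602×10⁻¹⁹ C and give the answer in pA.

304 pA

I_n = √(2qI·B)
2qI·B = 2 × 1.602×10⁻¹⁹ × 6.02×10⁻⁶ × 4.80×10⁴ = 9.26×10⁻²⁰ A²
I_n = √(9.26×10⁻²⁰) = 3.04×10⁻¹⁰ A = 304 pA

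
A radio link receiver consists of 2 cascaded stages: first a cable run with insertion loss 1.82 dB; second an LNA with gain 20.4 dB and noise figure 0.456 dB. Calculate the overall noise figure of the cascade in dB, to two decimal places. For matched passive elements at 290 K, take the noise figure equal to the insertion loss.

2.28 dB

Convert to linear (a loss of L dB is a gain of −L dB): F_i = 10^(NF_i/10), G_i = 10^(G_i,dB/10)
  Stage 1: F_1 = 10^(1.82/10) = 1.521, G_1 = 10^(−1.82/10) = 0.6577
  Stage 2: F_2 = 10^(0.456/10) = 1.111, G_2 = 10^(20.4/10) = 109.6
Friis cascade:
  F = 1.521 + (1.111 − 1)/0.6577 = 1.689
NF = 10 log₁₀(1.689) = 2.28 dB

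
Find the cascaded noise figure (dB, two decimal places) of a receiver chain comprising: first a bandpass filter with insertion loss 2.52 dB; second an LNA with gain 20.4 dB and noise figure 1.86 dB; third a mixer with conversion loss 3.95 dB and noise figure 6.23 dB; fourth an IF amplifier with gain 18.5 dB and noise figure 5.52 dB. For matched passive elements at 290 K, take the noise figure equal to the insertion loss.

Convert to linear (a loss of L dB is a gain of −L dB): F_i = 10^(NF_i/10), G_i = 10^(G_i,dB/10)
  Stage 1: F_1 = 10^(2.52/10) = 1.786, G_1 = 10^(−2.52/10) = 0.5598
  Stage 2: F_2 = 10^(1.86/10) = 1.535, G_2 = 10^(20.4/10) = 109.6
  Stage 3: F_3 = 10^(6.23/10) = 4.198, G_3 = 10^(−3.95/10) = 0.4027
  Stage 4: F_4 = 10^(5.52/10) = 3.565, G_4 = 10^(18.5/10) = 70.79
Friis cascade:
  F = 1.786 + (1.535 − 1)/0.5598 + (4.198 − 1)/61.38 + (3.565 − 1)/24.72 = 2.897
NF = 10 log₁₀(2.897) = 4.62 dB

4.62 dB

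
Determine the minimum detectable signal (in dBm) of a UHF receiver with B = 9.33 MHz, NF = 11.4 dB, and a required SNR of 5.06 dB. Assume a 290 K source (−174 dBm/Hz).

Sensitivity = −174 + 10 log₁₀(B) + NF + SNR_min
= −174 + 69.7 + 11.4 + 5.06
= −87.84 dBm → −87.8 dBm

−87.8 dBm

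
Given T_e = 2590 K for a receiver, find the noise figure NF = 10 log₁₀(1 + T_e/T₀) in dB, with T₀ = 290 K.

9.97 dB

F = 1 + T_e/T₀ = 1 + 2590/290 = 9.93103
NF = 10 log₁₀(9.93103) = 9.97 dB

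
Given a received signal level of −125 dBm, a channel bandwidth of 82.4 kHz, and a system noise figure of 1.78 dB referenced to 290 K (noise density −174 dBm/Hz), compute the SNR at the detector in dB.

Noise floor: N = −174 + 10 log₁₀(B) + NF
10 log₁₀(8.24×10⁴) = 49.16 dB
N = −174 + 49.16 + 1.78 = −123.06 dBm
SNR = P_sig − N = −125 − (−123.06) = −1.94 dB → −1.9 dB

−1.9 dB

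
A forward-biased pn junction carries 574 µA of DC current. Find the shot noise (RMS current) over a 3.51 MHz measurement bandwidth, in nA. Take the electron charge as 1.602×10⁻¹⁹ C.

25.4 nA

I_n = √(2qI·B)
2qI·B = 2 × 1.602×10⁻¹⁹ × 5.74×10⁻⁴ × 3.51×10⁶ = 6.46×10⁻¹⁶ A²
I_n = √(6.46×10⁻¹⁶) = 2.54×10⁻⁸ A = 25.4 nA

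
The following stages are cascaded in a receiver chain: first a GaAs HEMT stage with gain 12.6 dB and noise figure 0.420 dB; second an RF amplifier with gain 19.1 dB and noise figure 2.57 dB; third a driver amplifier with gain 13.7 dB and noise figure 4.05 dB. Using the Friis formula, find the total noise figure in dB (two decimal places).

Convert to linear (a loss of L dB is a gain of −L dB): F_i = 10^(NF_i/10), G_i = 10^(G_i,dB/10)
  Stage 1: F_1 = 10^(0.420/10) = 1.102, G_1 = 10^(12.6/10) = 18.20
  Stage 2: F_2 = 10^(2.57/10) = 1.807, G_2 = 10^(19.1/10) = 81.28
  Stage 3: F_3 = 10^(4.05/10) = 2.541, G_3 = 10^(13.7/10) = 23.44
Friis cascade:
  F = 1.102 + (1.807 − 1)/18.20 + (2.541 − 1)/1479 = 1.147
NF = 10 log₁₀(1.147) = 0.60 dB

0.60 dB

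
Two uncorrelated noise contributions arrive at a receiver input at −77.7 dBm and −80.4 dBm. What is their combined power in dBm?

Convert to linear, add, convert back:
P₁ = 1.70×10⁻¹¹ W, P₂ = 9.12×10⁻¹² W
P_tot = 2.61×10⁻¹¹ W → 10 log₁₀(P_tot / 10⁻³) = −75.8 dBm

−75.8 dBm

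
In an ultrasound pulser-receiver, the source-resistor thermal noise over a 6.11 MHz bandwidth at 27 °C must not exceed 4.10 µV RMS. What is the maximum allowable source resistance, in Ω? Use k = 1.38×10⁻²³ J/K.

166 Ω

T = 27 °C + 273.15 = 300.15 K
Johnson–Nyquist: V_n = √(4kTRB) ⇒ R = V_n² / (4kTB)
4kTB = 4 × 1.38×10⁻²³ × 300.15 × 6.11×10⁶ = 1.01×10⁻¹³
R = (4.10×10⁻⁶)² / 1.01×10⁻¹³ = 1.66×10² Ω = 166 Ω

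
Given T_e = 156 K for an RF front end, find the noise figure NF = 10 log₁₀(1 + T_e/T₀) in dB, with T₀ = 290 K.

F = 1 + T_e/T₀ = 1 + 156/290 = 1.53793
NF = 10 log₁₀(1.53793) = 1.87 dB

1.87 dB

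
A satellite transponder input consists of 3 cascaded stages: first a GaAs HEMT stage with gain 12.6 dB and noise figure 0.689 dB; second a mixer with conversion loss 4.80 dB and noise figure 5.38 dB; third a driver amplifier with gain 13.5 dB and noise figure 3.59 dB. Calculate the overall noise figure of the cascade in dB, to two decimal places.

1.82 dB

Convert to linear (a loss of L dB is a gain of −L dB): F_i = 10^(NF_i/10), G_i = 10^(G_i,dB/10)
  Stage 1: F_1 = 10^(0.689/10) = 1.172, G_1 = 10^(12.6/10) = 18.20
  Stage 2: F_2 = 10^(5.38/10) = 3.451, G_2 = 10^(−4.80/10) = 0.3311
  Stage 3: F_3 = 10^(3.59/10) = 2.286, G_3 = 10^(13.5/10) = 22.39
Friis cascade:
  F = 1.172 + (3.451 − 1)/18.20 + (2.286 − 1)/6.026 = 1.520
NF = 10 log₁₀(1.520) = 1.82 dB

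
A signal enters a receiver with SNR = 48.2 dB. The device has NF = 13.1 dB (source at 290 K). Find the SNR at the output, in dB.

35.1 dB

By definition F = SNR_in/SNR_out, so in dB: SNR_out = SNR_in − NF
SNR_out = 48.2 − 13.1 = 35.1 dB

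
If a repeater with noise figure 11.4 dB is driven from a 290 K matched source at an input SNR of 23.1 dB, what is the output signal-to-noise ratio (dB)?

By definition F = SNR_in/SNR_out, so in dB: SNR_out = SNR_in − NF
SNR_out = 23.1 − 11.4 = 11.7 dB

11.7 dB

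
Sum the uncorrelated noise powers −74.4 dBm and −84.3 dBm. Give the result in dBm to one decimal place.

−74.0 dBm

Convert to linear, add, convert back:
P₁ = 3.63×10⁻¹¹ W, P₂ = 3.72×10⁻¹² W
P_tot = 4.00×10⁻¹¹ W → 10 log₁₀(P_tot / 10⁻³) = −74.0 dBm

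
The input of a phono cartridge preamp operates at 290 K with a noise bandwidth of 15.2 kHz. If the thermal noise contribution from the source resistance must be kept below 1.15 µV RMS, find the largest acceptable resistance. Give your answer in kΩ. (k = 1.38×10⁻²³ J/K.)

5.44 kΩ

Johnson–Nyquist: V_n = √(4kTRB) ⇒ R = V_n² / (4kTB)
4kTB = 4 × 1.38×10⁻²³ × 290 × 1.52×10⁴ = 2.43×10⁻¹⁶
R = (1.15×10⁻⁶)² / 2.43×10⁻¹⁶ = 5.44×10³ Ω = 5.44 kΩ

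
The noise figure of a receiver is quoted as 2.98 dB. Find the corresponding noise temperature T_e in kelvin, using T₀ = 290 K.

F = 10^(2.98/10) = 1.98609
T_e = (F − 1)·T₀ = (1.98609 − 1) × 290 = 286 K

286 K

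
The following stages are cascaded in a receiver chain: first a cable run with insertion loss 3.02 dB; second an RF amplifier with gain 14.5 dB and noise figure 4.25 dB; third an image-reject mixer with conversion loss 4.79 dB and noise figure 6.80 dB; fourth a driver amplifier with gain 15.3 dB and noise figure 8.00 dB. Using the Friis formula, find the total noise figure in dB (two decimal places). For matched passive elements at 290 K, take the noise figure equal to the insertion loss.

8.29 dB

Convert to linear (a loss of L dB is a gain of −L dB): F_i = 10^(NF_i/10), G_i = 10^(G_i,dB/10)
  Stage 1: F_1 = 10^(3.02/10) = 2.004, G_1 = 10^(−3.02/10) = 0.4989
  Stage 2: F_2 = 10^(4.25/10) = 2.661, G_2 = 10^(14.5/10) = 28.18
  Stage 3: F_3 = 10^(6.80/10) = 4.786, G_3 = 10^(−4.79/10) = 0.3319
  Stage 4: F_4 = 10^(8.00/10) = 6.310, G_4 = 10^(15.3/10) = 33.88
Friis cascade:
  F = 2.004 + (2.661 − 1)/0.4989 + (4.786 − 1)/14.06 + (6.310 − 1)/4.667 = 6.740
NF = 10 log₁₀(6.740) = 8.29 dB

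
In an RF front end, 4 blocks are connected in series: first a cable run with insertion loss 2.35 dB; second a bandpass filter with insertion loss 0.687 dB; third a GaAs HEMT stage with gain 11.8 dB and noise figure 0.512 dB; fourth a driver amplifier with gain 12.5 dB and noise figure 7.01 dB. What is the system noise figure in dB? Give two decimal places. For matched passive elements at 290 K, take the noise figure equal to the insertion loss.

Convert to linear (a loss of L dB is a gain of −L dB): F_i = 10^(NF_i/10), G_i = 10^(G_i,dB/10)
  Stage 1: F_1 = 10^(2.35/10) = 1.718, G_1 = 10^(−2.35/10) = 0.5821
  Stage 2: F_2 = 10^(0.687/10) = 1.171, G_2 = 10^(−0.687/10) = 0.8537
  Stage 3: F_3 = 10^(0.512/10) = 1.125, G_3 = 10^(11.8/10) = 15.14
  Stage 4: F_4 = 10^(7.01/10) = 5.023, G_4 = 10^(12.5/10) = 17.78
Friis cascade:
  F = 1.718 + (1.171 − 1)/0.5821 + (1.125 − 1)/0.4969 + (5.023 − 1)/7.521 = 2.799
NF = 10 log₁₀(2.799) = 4.47 dB

4.47 dB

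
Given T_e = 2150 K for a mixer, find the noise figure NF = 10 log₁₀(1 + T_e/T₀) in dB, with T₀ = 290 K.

F = 1 + T_e/T₀ = 1 + 2150/290 = 8.41379
NF = 10 log₁₀(8.41379) = 9.25 dB

9.25 dB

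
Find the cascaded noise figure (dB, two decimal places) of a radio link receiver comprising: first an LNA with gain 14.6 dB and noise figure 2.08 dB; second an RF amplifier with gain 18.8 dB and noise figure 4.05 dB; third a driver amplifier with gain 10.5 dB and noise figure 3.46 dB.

2.22 dB

Convert to linear (a loss of L dB is a gain of −L dB): F_i = 10^(NF_i/10), G_i = 10^(G_i,dB/10)
  Stage 1: F_1 = 10^(2.08/10) = 1.614, G_1 = 10^(14.6/10) = 28.84
  Stage 2: F_2 = 10^(4.05/10) = 2.541, G_2 = 10^(18.8/10) = 75.86
  Stage 3: F_3 = 10^(3.46/10) = 2.218, G_3 = 10^(10.5/10) = 11.22
Friis cascade:
  F = 1.614 + (2.541 − 1)/28.84 + (2.218 − 1)/2188 = 1.668
NF = 10 log₁₀(1.668) = 2.22 dB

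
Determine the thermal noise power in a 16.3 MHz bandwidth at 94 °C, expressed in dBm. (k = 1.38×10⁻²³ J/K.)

−100.8 dBm

T = 94 °C + 273.15 = 367.15 K
P_n = kTB = 1.38×10⁻²³ × 367.15 × 1.63×10⁷ = 8.26×10⁻¹⁴ W
In dBm: 10 log₁₀(8.26×10⁻¹⁴ / 10⁻³) = −100.8 dBm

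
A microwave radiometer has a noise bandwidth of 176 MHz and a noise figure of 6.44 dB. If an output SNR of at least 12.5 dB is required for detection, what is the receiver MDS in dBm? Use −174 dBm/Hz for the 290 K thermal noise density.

−72.6 dBm

Sensitivity = −174 + 10 log₁₀(B) + NF + SNR_min
= −174 + 82.46 + 6.44 + 12.5
= −72.60 dBm → −72.6 dBm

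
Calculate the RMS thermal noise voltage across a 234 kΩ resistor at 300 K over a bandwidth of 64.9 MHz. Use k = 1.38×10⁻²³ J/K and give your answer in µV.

V_n = √(4kTRB)
4kTRB = 4 × 1.38×10⁻²³ × 300 × 2.34×10⁵ × 6.49×10⁷ = 2.51×10⁻⁷ V²
V_n = √(2.51×10⁻⁷) = 5.01×10⁻⁴ V = 501 µV

501 µV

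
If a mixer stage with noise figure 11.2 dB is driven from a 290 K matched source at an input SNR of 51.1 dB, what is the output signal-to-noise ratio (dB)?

By definition F = SNR_in/SNR_out, so in dB: SNR_out = SNR_in − NF
SNR_out = 51.1 − 11.2 = 39.9 dB

39.9 dB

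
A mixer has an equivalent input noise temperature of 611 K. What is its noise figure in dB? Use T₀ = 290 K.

4.92 dB

F = 1 + T_e/T₀ = 1 + 611/290 = 3.1069
NF = 10 log₁₀(3.1069) = 4.92 dB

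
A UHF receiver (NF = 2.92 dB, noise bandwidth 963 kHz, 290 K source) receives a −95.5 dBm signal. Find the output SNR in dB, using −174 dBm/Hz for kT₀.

15.7 dB

Noise floor: N = −174 + 10 log₁₀(B) + NF
10 log₁₀(9.63×10⁵) = 59.84 dB
N = −174 + 59.84 + 2.92 = −111.24 dBm
SNR = P_sig − N = −95.5 − (−111.24) = 15.74 dB → 15.7 dB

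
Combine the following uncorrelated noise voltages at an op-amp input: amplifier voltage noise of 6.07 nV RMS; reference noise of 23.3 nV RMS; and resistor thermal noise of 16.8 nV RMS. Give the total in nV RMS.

29.4 nV

Uncorrelated sources add in power (mean-square): V_tot = √(ΣV_i²)
V_tot = √[(6.07×10⁻⁹)² + (2.33×10⁻⁸)² + (1.68×10⁻⁸)²] = 2.94×10⁻⁸ V = 29.4 nV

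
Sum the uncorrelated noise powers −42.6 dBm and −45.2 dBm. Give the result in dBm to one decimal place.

−40.7 dBm

Convert to linear, add, convert back:
P₁ = 5.50×10⁻⁸ W, P₂ = 3.02×10⁻⁸ W
P_tot = 8.52×10⁻⁸ W → 10 log₁₀(P_tot / 10⁻³) = −40.7 dBm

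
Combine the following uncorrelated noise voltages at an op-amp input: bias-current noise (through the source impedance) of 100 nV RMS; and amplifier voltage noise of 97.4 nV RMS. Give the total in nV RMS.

Uncorrelated sources add in power (mean-square): V_tot = √(ΣV_i²)
V_tot = √[(1.00×10⁻⁷)² + (9.74×10⁻⁸)²] = 1.40×10⁻⁷ V = 140 nV

140 nV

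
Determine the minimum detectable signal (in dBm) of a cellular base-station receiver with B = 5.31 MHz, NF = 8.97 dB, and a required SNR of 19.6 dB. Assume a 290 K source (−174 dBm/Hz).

−78.2 dBm

Sensitivity = −174 + 10 log₁₀(B) + NF + SNR_min
= −174 + 67.25 + 8.97 + 19.6
= −78.18 dBm → −78.2 dBm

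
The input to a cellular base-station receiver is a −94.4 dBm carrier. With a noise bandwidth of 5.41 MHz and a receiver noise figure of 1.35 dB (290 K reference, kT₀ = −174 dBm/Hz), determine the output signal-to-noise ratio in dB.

Noise floor: N = −174 + 10 log₁₀(B) + NF
10 log₁₀(5.41×10⁶) = 67.33 dB
N = −174 + 67.33 + 1.35 = −105.32 dBm
SNR = P_sig − N = −94.4 − (−105.32) = 10.92 dB → 10.9 dB

10.9 dB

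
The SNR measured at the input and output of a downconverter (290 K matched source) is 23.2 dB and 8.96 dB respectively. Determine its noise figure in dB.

NF (dB) = SNR_in(dB) − SNR_out(dB) when the source is at T₀
NF = 23.2 − 8.96 = 14.24 dB

14.24 dB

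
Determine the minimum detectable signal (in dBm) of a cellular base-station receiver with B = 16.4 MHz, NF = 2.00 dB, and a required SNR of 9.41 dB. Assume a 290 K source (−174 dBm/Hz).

−90.4 dBm

Sensitivity = −174 + 10 log₁₀(B) + NF + SNR_min
= −174 + 72.15 + 2.00 + 9.41
= −90.44 dBm → −90.4 dBm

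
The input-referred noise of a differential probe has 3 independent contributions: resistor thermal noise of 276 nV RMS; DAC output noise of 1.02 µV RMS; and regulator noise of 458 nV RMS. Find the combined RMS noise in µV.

Uncorrelated sources add in power (mean-square): V_tot = √(ΣV_i²)
V_tot = √[(2.76×10⁻⁷)² + (1.02×10⁻⁶)² + (4.58×10⁻⁷)²] = 1.15×10⁻⁶ V = 1.15 µV

1.15 µV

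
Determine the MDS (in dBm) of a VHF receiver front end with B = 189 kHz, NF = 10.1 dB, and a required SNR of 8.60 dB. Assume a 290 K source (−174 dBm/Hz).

Sensitivity = −174 + 10 log₁₀(B) + NF + SNR_min
= −174 + 52.76 + 10.1 + 8.60
= −102.54 dBm → −102.5 dBm

−102.5 dBm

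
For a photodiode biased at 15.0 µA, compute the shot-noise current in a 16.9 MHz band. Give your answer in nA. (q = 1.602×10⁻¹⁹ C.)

I_n = √(2qI·B)
2qI·B = 2 × 1.602×10⁻¹⁹ × 1.50×10⁻⁵ × 1.69×10⁷ = 8.12×10⁻¹⁷ A²
I_n = √(8.12×10⁻¹⁷) = 9.01×10⁻⁹ A = 9.01 nA

9.01 nA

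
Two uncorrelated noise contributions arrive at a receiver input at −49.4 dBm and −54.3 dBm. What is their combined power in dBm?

−48.2 dBm

Convert to linear, add, convert back:
P₁ = 1.15×10⁻⁸ W, P₂ = 3.72×10⁻⁹ W
P_tot = 1.52×10⁻⁸ W → 10 log₁₀(P_tot / 10⁻³) = −48.2 dBm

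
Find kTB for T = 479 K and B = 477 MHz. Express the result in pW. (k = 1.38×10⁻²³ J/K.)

P_n = kTB = 1.38×10⁻²³ × 479 × 4.77×10⁸ = 3.15×10⁻¹² W = 3.15 pW

3.15 pW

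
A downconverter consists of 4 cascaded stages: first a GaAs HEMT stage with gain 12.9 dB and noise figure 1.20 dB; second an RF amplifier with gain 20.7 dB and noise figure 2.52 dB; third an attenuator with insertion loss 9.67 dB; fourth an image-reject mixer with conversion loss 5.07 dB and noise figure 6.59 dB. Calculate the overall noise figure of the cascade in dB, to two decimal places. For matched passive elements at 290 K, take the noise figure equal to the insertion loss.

Convert to linear (a loss of L dB is a gain of −L dB): F_i = 10^(NF_i/10), G_i = 10^(G_i,dB/10)
  Stage 1: F_1 = 10^(1.20/10) = 1.318, G_1 = 10^(12.9/10) = 19.50
  Stage 2: F_2 = 10^(2.52/10) = 1.786, G_2 = 10^(20.7/10) = 117.5
  Stage 3: F_3 = 10^(9.67/10) = 9.268, G_3 = 10^(−9.67/10) = 0.1079
  Stage 4: F_4 = 10^(6.59/10) = 4.560, G_4 = 10^(−5.07/10) = 0.3112
Friis cascade:
  F = 1.318 + (1.786 − 1)/19.50 + (9.268 − 1)/2291 + (4.560 − 1)/247.2 = 1.377
NF = 10 log₁₀(1.377) = 1.39 dB

1.39 dB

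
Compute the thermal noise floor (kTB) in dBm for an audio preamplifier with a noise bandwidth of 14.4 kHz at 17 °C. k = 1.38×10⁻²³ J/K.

T = 17 °C + 273.15 = 290.15 K
P_n = kTB = 1.38×10⁻²³ × 290.15 × 1.44×10⁴ = 5.77×10⁻¹⁷ W
In dBm: 10 log₁₀(5.77×10⁻¹⁷ / 10⁻³) = −132.4 dBm

−132.4 dBm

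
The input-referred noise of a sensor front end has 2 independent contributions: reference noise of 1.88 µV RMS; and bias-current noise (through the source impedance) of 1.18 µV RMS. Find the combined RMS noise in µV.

Uncorrelated sources add in power (mean-square): V_tot = √(ΣV_i²)
V_tot = √[(1.88×10⁻⁶)² + (1.18×10⁻⁶)²] = 2.22×10⁻⁶ V = 2.22 µV

2.22 µV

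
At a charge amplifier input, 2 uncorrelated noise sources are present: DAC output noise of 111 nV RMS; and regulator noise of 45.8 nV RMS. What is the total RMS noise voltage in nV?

120 nV

Uncorrelated sources add in power (mean-square): V_tot = √(ΣV_i²)
V_tot = √[(1.11×10⁻⁷)² + (4.58×10⁻⁸)²] = 1.20×10⁻⁷ V = 120 nV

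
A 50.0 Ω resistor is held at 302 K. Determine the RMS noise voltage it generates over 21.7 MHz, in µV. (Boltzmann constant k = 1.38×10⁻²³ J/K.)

V_n = √(4kTRB)
4kTRB = 4 × 1.38×10⁻²³ × 302 × 5.00×10¹ × 2.17×10⁷ = 1.81×10⁻¹¹ V²
V_n = √(1.81×10⁻¹¹) = 4.25×10⁻⁶ V = 4.25 µV

4.25 µV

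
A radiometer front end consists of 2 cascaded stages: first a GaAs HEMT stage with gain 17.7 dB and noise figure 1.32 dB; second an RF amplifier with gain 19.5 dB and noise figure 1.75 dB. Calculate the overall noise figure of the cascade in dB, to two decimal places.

1.35 dB

Convert to linear (a loss of L dB is a gain of −L dB): F_i = 10^(NF_i/10), G_i = 10^(G_i,dB/10)
  Stage 1: F_1 = 10^(1.32/10) = 1.355, G_1 = 10^(17.7/10) = 58.88
  Stage 2: F_2 = 10^(1.75/10) = 1.496, G_2 = 10^(19.5/10) = 89.13
Friis cascade:
  F = 1.355 + (1.496 − 1)/58.88 = 1.364
NF = 10 log₁₀(1.364) = 1.35 dB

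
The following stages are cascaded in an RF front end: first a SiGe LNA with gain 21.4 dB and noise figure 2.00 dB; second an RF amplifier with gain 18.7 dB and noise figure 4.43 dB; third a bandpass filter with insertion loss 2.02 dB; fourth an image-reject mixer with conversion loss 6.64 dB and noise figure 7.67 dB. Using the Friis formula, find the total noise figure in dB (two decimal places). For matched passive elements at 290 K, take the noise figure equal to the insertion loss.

2.04 dB

Convert to linear (a loss of L dB is a gain of −L dB): F_i = 10^(NF_i/10), G_i = 10^(G_i,dB/10)
  Stage 1: F_1 = 10^(2.00/10) = 1.585, G_1 = 10^(21.4/10) = 138.0
  Stage 2: F_2 = 10^(4.43/10) = 2.773, G_2 = 10^(18.7/10) = 74.13
  Stage 3: F_3 = 10^(2.02/10) = 1.592, G_3 = 10^(−2.02/10) = 0.6281
  Stage 4: F_4 = 10^(7.67/10) = 5.848, G_4 = 10^(−6.64/10) = 0.2168
Friis cascade:
  F = 1.585 + (2.773 − 1)/138.0 + (1.592 − 1)/1.023×10⁴ + (5.848 − 1)/6427 = 1.599
NF = 10 log₁₀(1.599) = 2.04 dB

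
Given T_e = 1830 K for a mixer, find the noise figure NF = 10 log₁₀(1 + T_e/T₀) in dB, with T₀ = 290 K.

8.64 dB

F = 1 + T_e/T₀ = 1 + 1830/290 = 7.31034
NF = 10 log₁₀(7.31034) = 8.64 dB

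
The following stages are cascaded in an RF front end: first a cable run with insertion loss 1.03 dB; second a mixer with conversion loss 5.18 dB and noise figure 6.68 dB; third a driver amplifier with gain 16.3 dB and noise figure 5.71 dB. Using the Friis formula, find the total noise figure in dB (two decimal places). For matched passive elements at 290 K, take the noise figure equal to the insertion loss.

Convert to linear (a loss of L dB is a gain of −L dB): F_i = 10^(NF_i/10), G_i = 10^(G_i,dB/10)
  Stage 1: F_1 = 10^(1.03/10) = 1.268, G_1 = 10^(−1.03/10) = 0.7889
  Stage 2: F_2 = 10^(6.68/10) = 4.656, G_2 = 10^(−5.18/10) = 0.3034
  Stage 3: F_3 = 10^(5.71/10) = 3.724, G_3 = 10^(16.3/10) = 42.66
Friis cascade:
  F = 1.268 + (4.656 − 1)/0.7889 + (3.724 − 1)/0.2393 = 17.28
NF = 10 log₁₀(17.28) = 12.38 dB

12.38 dB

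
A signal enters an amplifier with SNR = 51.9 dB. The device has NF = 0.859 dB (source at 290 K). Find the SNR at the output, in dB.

By definition F = SNR_in/SNR_out, so in dB: SNR_out = SNR_in − NF
SNR_out = 51.9 − 0.859 = 51.041 dB

51.041 dB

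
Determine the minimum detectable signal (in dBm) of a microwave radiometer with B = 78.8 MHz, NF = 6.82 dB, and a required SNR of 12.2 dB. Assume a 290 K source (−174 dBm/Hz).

−76.0 dBm

Sensitivity = −174 + 10 log₁₀(B) + NF + SNR_min
= −174 + 78.97 + 6.82 + 12.2
= −76.01 dBm → −76.0 dBm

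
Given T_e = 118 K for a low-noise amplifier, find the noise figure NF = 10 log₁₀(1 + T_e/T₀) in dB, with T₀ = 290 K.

F = 1 + T_e/T₀ = 1 + 118/290 = 1.4069
NF = 10 log₁₀(1.4069) = 1.48 dB

1.48 dB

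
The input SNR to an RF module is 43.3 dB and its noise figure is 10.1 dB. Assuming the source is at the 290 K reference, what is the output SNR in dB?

33.2 dB

By definition F = SNR_in/SNR_out, so in dB: SNR_out = SNR_in − NF
SNR_out = 43.3 − 10.1 = 33.2 dB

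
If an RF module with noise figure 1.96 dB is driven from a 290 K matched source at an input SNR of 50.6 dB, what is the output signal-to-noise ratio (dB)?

By definition F = SNR_in/SNR_out, so in dB: SNR_out = SNR_in − NF
SNR_out = 50.6 − 1.96 = 48.64 dB

48.64 dB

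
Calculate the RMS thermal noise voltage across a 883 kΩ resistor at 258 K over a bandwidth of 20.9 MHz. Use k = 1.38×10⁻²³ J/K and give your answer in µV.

513 µV

V_n = √(4kTRB)
4kTRB = 4 × 1.38×10⁻²³ × 258 × 8.83×10⁵ × 2.09×10⁷ = 2.63×10⁻⁷ V²
V_n = √(2.63×10⁻⁷) = 5.13×10⁻⁴ V = 513 µV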